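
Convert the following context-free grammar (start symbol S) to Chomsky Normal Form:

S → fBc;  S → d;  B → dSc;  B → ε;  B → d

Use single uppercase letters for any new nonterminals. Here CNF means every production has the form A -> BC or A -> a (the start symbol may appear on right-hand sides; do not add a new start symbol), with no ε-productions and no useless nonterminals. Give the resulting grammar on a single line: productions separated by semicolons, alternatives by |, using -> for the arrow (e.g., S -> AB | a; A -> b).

S -> d | DC | DF; A -> d; B -> d | AE; C -> c; D -> f; E -> SC; F -> BC

Nullable: {B}; after ε-elimination: S -> d | fc | fBc; B -> d | dSc.
No unit productions to eliminate.
TERM: introduce C -> c, A -> d, D -> f and substitute in every rule of length ≥2.
BIN: B -> ASC becomes B -> AE, E -> SC; S -> DBC becomes S -> DF, F -> BC.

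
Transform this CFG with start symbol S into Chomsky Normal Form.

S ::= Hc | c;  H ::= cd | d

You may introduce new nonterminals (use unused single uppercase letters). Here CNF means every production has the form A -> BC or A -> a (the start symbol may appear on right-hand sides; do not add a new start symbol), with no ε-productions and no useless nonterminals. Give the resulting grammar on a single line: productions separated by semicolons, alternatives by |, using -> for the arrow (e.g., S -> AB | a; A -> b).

S -> c | HA; A -> c; B -> d; H -> d | AB

No ε-productions.
No unit productions to eliminate.
TERM: introduce A -> c, B -> d and substitute in every rule of length ≥2.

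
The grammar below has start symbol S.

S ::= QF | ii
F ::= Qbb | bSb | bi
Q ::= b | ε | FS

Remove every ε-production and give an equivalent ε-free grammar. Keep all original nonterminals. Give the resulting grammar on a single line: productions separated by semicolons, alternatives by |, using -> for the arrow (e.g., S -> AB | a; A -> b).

S -> F | QF | ii; F -> bb | bi | Qbb | bSb; Q -> b | FS

Nullable set: {Q}.
S -> QF: Q nullable, giving F | QF.
F -> Qbb: Q nullable, giving Qbb | bb.
Drop Q -> ε.
Unchanged (no nullable symbols): S -> ii; F -> bSb; F -> bi; Q -> FS; Q -> b.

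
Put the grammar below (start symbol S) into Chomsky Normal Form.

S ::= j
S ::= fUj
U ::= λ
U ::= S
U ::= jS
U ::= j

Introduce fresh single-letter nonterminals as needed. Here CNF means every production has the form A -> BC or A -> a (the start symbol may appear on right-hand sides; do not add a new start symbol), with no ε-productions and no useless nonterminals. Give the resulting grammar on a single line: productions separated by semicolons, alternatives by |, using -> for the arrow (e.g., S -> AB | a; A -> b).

S -> j | AB | AC; A -> f; B -> j; C -> UB; D -> UB; U -> j | AB | AD | BS

Nullable: {U}; after ε-elimination: S -> j | fj | fUj; U -> S | j | jS.
After unit-elimination: S -> j | fj | fUj; U -> j | fj | jS | fUj.
TERM: introduce A -> f, B -> j and substitute in every rule of length ≥2.
BIN: S -> AUB becomes S -> AC, C -> UB; U -> AUB becomes U -> AD, D -> UB.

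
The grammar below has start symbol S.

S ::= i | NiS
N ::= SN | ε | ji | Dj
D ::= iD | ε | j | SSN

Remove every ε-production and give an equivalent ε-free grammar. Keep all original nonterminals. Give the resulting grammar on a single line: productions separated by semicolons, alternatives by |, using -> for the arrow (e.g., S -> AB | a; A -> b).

Nullable set: {D, N}.
S -> NiS: N nullable, giving NiS | iS.
Drop D -> ε.
D -> SSN: N nullable, giving SS | SSN.
D -> iD: D nullable, giving i | iD.
Drop N -> ε.
N -> Dj: D nullable, giving Dj | j.
N -> SN: N nullable, giving S | SN.
Unchanged (no nullable symbols): S -> i; D -> j; N -> ji.

S -> i | iS | NiS; D -> i | j | SS | iD | SSN; N -> S | j | Dj | SN | ji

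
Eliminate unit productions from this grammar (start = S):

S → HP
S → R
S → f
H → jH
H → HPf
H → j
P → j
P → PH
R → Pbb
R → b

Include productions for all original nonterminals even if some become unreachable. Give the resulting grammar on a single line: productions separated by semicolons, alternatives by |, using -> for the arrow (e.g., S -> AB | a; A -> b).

S -> b | f | HP | Pbb; H -> j | jH | HPf; P -> j | PH; R -> b | Pbb

Unit productions: S->R.
Unit pairs (A ⇒* B via units): (S,R).
S: inherits non-unit rules of {R, S} → HP | Pbb | b | f.
H: inherits non-unit rules of {H} → HPf | j | jH.
P: inherits non-unit rules of {P} → PH | j.
R: inherits non-unit rules of {R} → Pbb | b.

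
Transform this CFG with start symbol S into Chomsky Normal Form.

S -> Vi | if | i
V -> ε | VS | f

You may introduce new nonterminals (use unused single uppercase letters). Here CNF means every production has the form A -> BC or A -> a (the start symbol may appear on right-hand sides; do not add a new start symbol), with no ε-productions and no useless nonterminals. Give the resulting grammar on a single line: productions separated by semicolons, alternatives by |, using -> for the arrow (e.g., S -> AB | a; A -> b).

S -> i | AB | VA; A -> i; B -> f; V -> f | i | AB | VA | VS

Nullable: {V}; after ε-elimination: S -> i | Vi | if; V -> S | f | VS.
After unit-elimination: S -> i | Vi | if; V -> f | i | VS | Vi | if.
TERM: introduce B -> f, A -> i and substitute in every rule of length ≥2.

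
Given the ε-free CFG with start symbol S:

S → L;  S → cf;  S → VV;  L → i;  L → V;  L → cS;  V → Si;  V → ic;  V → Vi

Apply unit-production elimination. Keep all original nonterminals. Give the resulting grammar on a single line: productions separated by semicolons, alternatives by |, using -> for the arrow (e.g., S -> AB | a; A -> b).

Unit productions: L->V, S->L.
Unit pairs (A ⇒* B via units): (L,V), (S,L), (S,V).
S: inherits non-unit rules of {L, S, V} → Si | VV | Vi | cS | cf | i | ic.
L: inherits non-unit rules of {L, V} → Si | Vi | cS | i | ic.
V: inherits non-unit rules of {V} → Si | Vi | ic.

S -> i | Si | VV | Vi | cS | cf | ic; L -> i | Si | Vi | cS | ic; V -> Si | Vi | ic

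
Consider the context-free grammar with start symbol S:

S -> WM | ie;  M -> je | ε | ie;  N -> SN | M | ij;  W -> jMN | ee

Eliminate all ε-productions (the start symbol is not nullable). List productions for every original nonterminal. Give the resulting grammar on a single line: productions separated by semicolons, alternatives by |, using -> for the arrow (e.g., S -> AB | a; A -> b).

Nullable set: {M, N}.
S -> WM: M nullable, giving W | WM.
Drop M -> ε.
N -> M: M nullable, giving M.
N -> SN: N nullable, giving S | SN.
W -> jMN: M, N nullable, giving j | jM | jMN | jN.
Unchanged (no nullable symbols): S -> ie; M -> ie; M -> je; N -> ij; W -> ee.

S -> W | WM | ie; M -> ie | je; N -> M | S | SN | ij; W -> j | ee | jM | jN | jMN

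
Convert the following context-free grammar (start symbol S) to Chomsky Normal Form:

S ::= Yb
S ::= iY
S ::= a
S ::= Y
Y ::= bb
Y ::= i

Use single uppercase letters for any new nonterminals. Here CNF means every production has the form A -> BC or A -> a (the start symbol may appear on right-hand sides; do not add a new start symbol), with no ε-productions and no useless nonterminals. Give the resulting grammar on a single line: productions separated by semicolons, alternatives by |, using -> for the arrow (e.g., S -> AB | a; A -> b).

No ε-productions.
After unit-elimination: S -> a | i | Yb | bb | iY; Y -> i | bb.
TERM: introduce A -> b, B -> i and substitute in every rule of length ≥2.

S -> a | i | AA | BY | YA; A -> b; B -> i; Y -> i | AA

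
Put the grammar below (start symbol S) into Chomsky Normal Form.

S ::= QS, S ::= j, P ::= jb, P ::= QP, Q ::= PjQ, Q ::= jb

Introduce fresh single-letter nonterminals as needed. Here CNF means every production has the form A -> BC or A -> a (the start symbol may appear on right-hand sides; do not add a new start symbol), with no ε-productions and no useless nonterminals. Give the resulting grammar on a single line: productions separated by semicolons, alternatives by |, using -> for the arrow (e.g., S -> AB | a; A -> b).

S -> j | QS; A -> j; B -> b; C -> AQ; P -> AB | QP; Q -> AB | PC

No ε-productions.
No unit productions to eliminate.
TERM: introduce B -> b, A -> j and substitute in every rule of length ≥2.
BIN: Q -> PAQ becomes Q -> PC, C -> AQ.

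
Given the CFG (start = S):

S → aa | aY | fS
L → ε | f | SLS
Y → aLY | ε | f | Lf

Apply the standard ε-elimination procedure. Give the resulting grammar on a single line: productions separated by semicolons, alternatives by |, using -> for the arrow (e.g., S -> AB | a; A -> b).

S -> a | aY | aa | fS; L -> f | SS | SLS; Y -> a | f | Lf | aL | aY | aLY

Nullable set: {L, Y}.
S -> aY: Y nullable, giving a | aY.
Drop L -> ε.
L -> SLS: L nullable, giving SLS | SS.
Drop Y -> ε.
Y -> Lf: L nullable, giving Lf | f.
Y -> aLY: L, Y nullable, giving a | aL | aLY | aY.
Unchanged (no nullable symbols): S -> aa; S -> fS; L -> f; Y -> f.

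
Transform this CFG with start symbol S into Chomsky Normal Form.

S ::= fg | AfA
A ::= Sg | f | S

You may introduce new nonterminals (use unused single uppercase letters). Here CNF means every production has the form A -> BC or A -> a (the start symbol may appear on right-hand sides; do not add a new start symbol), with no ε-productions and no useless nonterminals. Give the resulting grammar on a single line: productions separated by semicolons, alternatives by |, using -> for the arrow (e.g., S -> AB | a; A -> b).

No ε-productions.
After unit-elimination: S -> fg | AfA; A -> f | Sg | fg | AfA.
TERM: introduce B -> f, C -> g and substitute in every rule of length ≥2.
BIN: A -> ABA becomes A -> AD, D -> BA; S -> ABA becomes S -> AE, E -> BA.

S -> AE | BC; A -> f | AD | BC | SC; B -> f; C -> g; D -> BA; E -> BA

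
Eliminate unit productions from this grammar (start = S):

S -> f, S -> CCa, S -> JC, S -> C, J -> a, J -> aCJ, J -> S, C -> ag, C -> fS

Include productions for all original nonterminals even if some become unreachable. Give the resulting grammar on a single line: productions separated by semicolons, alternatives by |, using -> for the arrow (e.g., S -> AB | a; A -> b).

S -> f | JC | ag | fS | CCa; C -> ag | fS; J -> a | f | JC | ag | fS | CCa | aCJ

Unit productions: J->S, S->C.
Unit pairs (A ⇒* B via units): (J,C), (J,S), (S,C).
S: inherits non-unit rules of {C, S} → CCa | JC | ag | f | fS.
C: inherits non-unit rules of {C} → ag | fS.
J: inherits non-unit rules of {C, J, S} → CCa | JC | a | aCJ | ag | f | fS.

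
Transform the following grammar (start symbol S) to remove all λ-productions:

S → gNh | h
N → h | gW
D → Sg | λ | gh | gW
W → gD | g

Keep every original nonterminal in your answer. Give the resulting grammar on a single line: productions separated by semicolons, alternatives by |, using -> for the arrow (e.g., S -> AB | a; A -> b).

Nullable set: {D}.
Drop D -> λ.
W -> gD: D nullable, giving g | gD.
Unchanged (no nullable symbols): S -> gNh; S -> h; D -> Sg; D -> gW; D -> gh; N -> gW; N -> h; W -> g.

S -> h | gNh; D -> Sg | gW | gh; N -> h | gW; W -> g | gD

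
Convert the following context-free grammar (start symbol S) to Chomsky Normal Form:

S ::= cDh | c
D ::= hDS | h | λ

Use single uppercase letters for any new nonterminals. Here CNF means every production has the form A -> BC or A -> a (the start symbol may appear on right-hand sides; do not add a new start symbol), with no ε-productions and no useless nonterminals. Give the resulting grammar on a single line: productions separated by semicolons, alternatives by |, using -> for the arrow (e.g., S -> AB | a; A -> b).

Nullable: {D}; after ε-elimination: S -> c | ch | cDh; D -> h | hS | hDS.
No unit productions to eliminate.
TERM: introduce B -> c, A -> h and substitute in every rule of length ≥2.
BIN: D -> ADS becomes D -> AC, C -> DS; S -> BDA becomes S -> BE, E -> DA.

S -> c | BA | BE; A -> h; B -> c; C -> DS; D -> h | AC | AS; E -> DA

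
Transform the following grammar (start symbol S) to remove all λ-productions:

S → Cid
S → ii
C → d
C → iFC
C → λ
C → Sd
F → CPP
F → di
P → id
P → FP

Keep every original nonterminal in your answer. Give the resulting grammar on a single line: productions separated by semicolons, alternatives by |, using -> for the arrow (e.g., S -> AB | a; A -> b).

S -> id | ii | Cid; C -> d | Sd | iF | iFC; F -> PP | di | CPP; P -> FP | id

Nullable set: {C}.
S -> Cid: C nullable, giving Cid | id.
Drop C -> λ.
C -> iFC: C nullable, giving iF | iFC.
F -> CPP: C nullable, giving CPP | PP.
Unchanged (no nullable symbols): S -> ii; C -> Sd; C -> d; F -> di; P -> FP; P -> id.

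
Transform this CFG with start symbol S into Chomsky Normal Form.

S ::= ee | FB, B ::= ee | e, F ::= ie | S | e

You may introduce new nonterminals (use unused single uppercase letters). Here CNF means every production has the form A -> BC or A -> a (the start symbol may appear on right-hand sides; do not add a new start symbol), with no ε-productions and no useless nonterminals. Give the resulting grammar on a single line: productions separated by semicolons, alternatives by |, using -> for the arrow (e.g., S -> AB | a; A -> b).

No ε-productions.
After unit-elimination: S -> FB | ee; B -> e | ee; F -> e | FB | ee | ie.
TERM: introduce A -> e, C -> i and substitute in every rule of length ≥2.

S -> AA | FB; A -> e; B -> e | AA; C -> i; F -> e | AA | CA | FB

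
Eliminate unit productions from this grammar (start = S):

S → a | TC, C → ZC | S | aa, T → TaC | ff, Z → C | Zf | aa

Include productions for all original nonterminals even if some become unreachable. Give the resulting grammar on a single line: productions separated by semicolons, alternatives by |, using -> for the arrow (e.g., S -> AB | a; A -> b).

S -> a | TC; C -> a | TC | ZC | aa; T -> ff | TaC; Z -> a | TC | ZC | Zf | aa

Unit productions: C->S, Z->C.
Unit pairs (A ⇒* B via units): (C,S), (Z,C), (Z,S).
S: inherits non-unit rules of {S} → TC | a.
C: inherits non-unit rules of {C, S} → TC | ZC | a | aa.
T: inherits non-unit rules of {T} → TaC | ff.
Z: inherits non-unit rules of {C, S, Z} → TC | ZC | Zf | a | aa.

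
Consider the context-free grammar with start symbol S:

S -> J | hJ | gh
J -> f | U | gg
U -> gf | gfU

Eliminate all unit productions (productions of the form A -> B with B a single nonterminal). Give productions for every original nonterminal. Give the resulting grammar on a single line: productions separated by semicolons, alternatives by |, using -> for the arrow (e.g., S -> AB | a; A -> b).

S -> f | gf | gg | gh | hJ | gfU; J -> f | gf | gg | gfU; U -> gf | gfU

Unit productions: J->U, S->J.
Unit pairs (A ⇒* B via units): (J,U), (S,J), (S,U).
S: inherits non-unit rules of {J, S, U} → f | gf | gfU | gg | gh | hJ.
J: inherits non-unit rules of {J, U} → f | gf | gfU | gg.
U: inherits non-unit rules of {U} → gf | gfU.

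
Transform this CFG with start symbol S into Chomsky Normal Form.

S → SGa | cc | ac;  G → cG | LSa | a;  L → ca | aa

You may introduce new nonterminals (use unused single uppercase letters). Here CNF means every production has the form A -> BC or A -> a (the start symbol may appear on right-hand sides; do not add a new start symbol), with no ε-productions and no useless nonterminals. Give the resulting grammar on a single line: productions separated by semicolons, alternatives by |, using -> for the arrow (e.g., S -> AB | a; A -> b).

No ε-productions.
No unit productions to eliminate.
TERM: introduce A -> a, B -> c and substitute in every rule of length ≥2.
BIN: G -> LSA becomes G -> LC, C -> SA; S -> SGA becomes S -> SD, D -> GA.

S -> AB | BB | SD; A -> a; B -> c; C -> SA; D -> GA; G -> a | BG | LC; L -> AA | BA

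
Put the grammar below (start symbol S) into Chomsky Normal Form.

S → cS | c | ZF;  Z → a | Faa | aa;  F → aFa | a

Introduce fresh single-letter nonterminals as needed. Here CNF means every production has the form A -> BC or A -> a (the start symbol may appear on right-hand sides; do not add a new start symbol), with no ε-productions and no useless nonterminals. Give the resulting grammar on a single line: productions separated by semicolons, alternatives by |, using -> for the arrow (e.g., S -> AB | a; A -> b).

S -> c | BS | ZF; A -> a; B -> c; C -> FA; D -> AA; F -> a | AC; Z -> a | AA | FD

No ε-productions.
No unit productions to eliminate.
TERM: introduce A -> a, B -> c and substitute in every rule of length ≥2.
BIN: F -> AFA becomes F -> AC, C -> FA; Z -> FAA becomes Z -> FD, D -> AA.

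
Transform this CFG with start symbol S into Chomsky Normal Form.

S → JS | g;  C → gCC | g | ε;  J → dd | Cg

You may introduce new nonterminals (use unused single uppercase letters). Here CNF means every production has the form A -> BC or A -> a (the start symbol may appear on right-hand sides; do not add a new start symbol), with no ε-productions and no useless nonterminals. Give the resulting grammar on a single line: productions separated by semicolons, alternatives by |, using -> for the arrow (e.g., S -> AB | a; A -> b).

Nullable: {C}; after ε-elimination: S -> g | JS; C -> g | gC | gCC; J -> g | Cg | dd.
No unit productions to eliminate.
TERM: introduce B -> d, A -> g and substitute in every rule of length ≥2.
BIN: C -> ACC becomes C -> AD, D -> CC.

S -> g | JS; A -> g; B -> d; C -> g | AC | AD; D -> CC; J -> g | BB | CA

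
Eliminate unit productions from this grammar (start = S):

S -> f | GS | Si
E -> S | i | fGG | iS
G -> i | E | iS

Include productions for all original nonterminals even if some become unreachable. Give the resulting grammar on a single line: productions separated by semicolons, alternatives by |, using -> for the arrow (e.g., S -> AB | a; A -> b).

Unit productions: E->S, G->E.
Unit pairs (A ⇒* B via units): (E,S), (G,E), (G,S).
S: inherits non-unit rules of {S} → GS | Si | f.
E: inherits non-unit rules of {E, S} → GS | Si | f | fGG | i | iS.
G: inherits non-unit rules of {E, G, S} → GS | Si | f | fGG | i | iS.

S -> f | GS | Si; E -> f | i | GS | Si | iS | fGG; G -> f | i | GS | Si | iS | fGG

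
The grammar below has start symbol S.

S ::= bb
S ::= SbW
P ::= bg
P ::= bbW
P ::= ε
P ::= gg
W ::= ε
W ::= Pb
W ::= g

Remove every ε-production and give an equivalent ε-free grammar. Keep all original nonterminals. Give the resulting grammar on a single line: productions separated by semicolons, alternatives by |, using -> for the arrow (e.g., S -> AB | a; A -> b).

Nullable set: {P, W}.
S -> SbW: W nullable, giving Sb | SbW.
Drop P -> ε.
P -> bbW: W nullable, giving bb | bbW.
Drop W -> ε.
W -> Pb: P nullable, giving Pb | b.
Unchanged (no nullable symbols): S -> bb; P -> bg; P -> gg; W -> g.

S -> Sb | bb | SbW; P -> bb | bg | gg | bbW; W -> b | g | Pb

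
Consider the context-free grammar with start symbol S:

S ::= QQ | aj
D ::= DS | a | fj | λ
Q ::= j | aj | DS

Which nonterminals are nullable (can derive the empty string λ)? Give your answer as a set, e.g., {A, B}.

Directly nullable (have an ε-rule): {D}.
Not nullable: Q, S — each has a terminal in every rule's right-hand side or depends on a non-nullable symbol.

{D}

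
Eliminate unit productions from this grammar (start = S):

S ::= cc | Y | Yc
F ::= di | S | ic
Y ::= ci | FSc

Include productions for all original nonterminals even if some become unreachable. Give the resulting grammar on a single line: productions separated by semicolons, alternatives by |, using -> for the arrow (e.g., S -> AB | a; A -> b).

S -> Yc | cc | ci | FSc; F -> Yc | cc | ci | di | ic | FSc; Y -> ci | FSc

Unit productions: F->S, S->Y.
Unit pairs (A ⇒* B via units): (F,S), (F,Y), (S,Y).
S: inherits non-unit rules of {S, Y} → FSc | Yc | cc | ci.
F: inherits non-unit rules of {F, S, Y} → FSc | Yc | cc | ci | di | ic.
Y: inherits non-unit rules of {Y} → FSc | ci.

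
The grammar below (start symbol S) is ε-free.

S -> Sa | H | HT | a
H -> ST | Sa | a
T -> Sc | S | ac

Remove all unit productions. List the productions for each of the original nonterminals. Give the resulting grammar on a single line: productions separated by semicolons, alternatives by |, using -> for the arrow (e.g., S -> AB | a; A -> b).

S -> a | HT | ST | Sa; H -> a | ST | Sa; T -> a | HT | ST | Sa | Sc | ac

Unit productions: S->H, T->S.
Unit pairs (A ⇒* B via units): (S,H), (T,H), (T,S).
S: inherits non-unit rules of {H, S} → HT | ST | Sa | a.
H: inherits non-unit rules of {H} → ST | Sa | a.
T: inherits non-unit rules of {H, S, T} → HT | ST | Sa | Sc | a | ac.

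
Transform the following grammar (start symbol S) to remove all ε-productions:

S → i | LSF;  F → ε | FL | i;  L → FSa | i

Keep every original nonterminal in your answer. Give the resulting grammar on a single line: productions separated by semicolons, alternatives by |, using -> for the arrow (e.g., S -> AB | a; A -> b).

S -> i | LS | LSF; F -> L | i | FL; L -> i | Sa | FSa

Nullable set: {F}.
S -> LSF: F nullable, giving LS | LSF.
Drop F -> ε.
F -> FL: F nullable, giving FL | L.
L -> FSa: F nullable, giving FSa | Sa.
Unchanged (no nullable symbols): S -> i; F -> i; L -> i.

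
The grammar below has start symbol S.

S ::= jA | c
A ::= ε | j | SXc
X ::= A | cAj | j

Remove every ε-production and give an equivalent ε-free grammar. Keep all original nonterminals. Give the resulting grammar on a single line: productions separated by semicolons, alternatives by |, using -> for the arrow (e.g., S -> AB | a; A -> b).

S -> c | j | jA; A -> j | Sc | SXc; X -> A | j | cj | cAj

Nullable set: {A, X}.
S -> jA: A nullable, giving j | jA.
Drop A -> ε.
A -> SXc: X nullable, giving SXc | Sc.
X -> A: A nullable, giving A.
X -> cAj: A nullable, giving cAj | cj.
Unchanged (no nullable symbols): S -> c; A -> j; X -> j.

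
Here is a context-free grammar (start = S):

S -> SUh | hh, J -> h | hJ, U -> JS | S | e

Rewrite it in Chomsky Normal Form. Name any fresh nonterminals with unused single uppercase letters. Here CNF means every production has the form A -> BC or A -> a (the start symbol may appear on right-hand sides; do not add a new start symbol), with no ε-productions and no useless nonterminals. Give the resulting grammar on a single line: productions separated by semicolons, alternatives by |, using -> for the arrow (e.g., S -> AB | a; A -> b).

S -> AA | SB; A -> h; B -> UA; C -> UA; J -> h | AJ; U -> e | AA | JS | SC

No ε-productions.
After unit-elimination: S -> hh | SUh; J -> h | hJ; U -> e | JS | hh | SUh.
TERM: introduce A -> h and substitute in every rule of length ≥2.
BIN: S -> SUA becomes S -> SB, B -> UA; U -> SUA becomes U -> SC, C -> UA.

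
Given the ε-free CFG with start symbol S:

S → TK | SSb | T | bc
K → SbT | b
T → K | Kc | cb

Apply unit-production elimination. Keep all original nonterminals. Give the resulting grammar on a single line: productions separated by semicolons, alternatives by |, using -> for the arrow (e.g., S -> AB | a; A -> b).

Unit productions: S->T, T->K.
Unit pairs (A ⇒* B via units): (S,K), (S,T), (T,K).
S: inherits non-unit rules of {K, S, T} → Kc | SSb | SbT | TK | b | bc | cb.
K: inherits non-unit rules of {K} → SbT | b.
T: inherits non-unit rules of {K, T} → Kc | SbT | b | cb.

S -> b | Kc | TK | bc | cb | SSb | SbT; K -> b | SbT; T -> b | Kc | cb | SbT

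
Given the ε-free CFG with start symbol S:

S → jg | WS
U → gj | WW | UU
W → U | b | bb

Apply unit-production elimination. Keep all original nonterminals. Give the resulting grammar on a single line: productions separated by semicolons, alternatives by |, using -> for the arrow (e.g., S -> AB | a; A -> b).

Unit productions: W->U.
Unit pairs (A ⇒* B via units): (W,U).
S: inherits non-unit rules of {S} → WS | jg.
U: inherits non-unit rules of {U} → UU | WW | gj.
W: inherits non-unit rules of {U, W} → UU | WW | b | bb | gj.

S -> WS | jg; U -> UU | WW | gj; W -> b | UU | WW | bb | gj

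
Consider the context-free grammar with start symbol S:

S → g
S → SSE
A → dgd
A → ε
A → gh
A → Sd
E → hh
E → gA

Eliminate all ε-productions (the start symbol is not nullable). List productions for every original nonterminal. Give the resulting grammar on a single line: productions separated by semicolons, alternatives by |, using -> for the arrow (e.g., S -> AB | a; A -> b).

Nullable set: {A}.
Drop A -> ε.
E -> gA: A nullable, giving g | gA.
Unchanged (no nullable symbols): S -> SSE; S -> g; A -> Sd; A -> dgd; A -> gh; E -> hh.

S -> g | SSE; A -> Sd | gh | dgd; E -> g | gA | hh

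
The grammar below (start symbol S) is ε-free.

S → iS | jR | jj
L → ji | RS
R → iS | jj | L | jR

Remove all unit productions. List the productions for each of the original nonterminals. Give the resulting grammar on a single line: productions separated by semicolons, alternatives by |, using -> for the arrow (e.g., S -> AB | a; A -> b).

Unit productions: R->L.
Unit pairs (A ⇒* B via units): (R,L).
S: inherits non-unit rules of {S} → iS | jR | jj.
L: inherits non-unit rules of {L} → RS | ji.
R: inherits non-unit rules of {L, R} → RS | iS | jR | ji | jj.

S -> iS | jR | jj; L -> RS | ji; R -> RS | iS | jR | ji | jj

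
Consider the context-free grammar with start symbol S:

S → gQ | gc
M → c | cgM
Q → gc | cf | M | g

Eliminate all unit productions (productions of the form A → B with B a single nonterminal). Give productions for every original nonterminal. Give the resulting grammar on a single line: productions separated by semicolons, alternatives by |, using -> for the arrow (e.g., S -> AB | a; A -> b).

S -> gQ | gc; M -> c | cgM; Q -> c | g | cf | gc | cgM

Unit productions: Q->M.
Unit pairs (A ⇒* B via units): (Q,M).
S: inherits non-unit rules of {S} → gQ | gc.
M: inherits non-unit rules of {M} → c | cgM.
Q: inherits non-unit rules of {M, Q} → c | cf | cgM | g | gc.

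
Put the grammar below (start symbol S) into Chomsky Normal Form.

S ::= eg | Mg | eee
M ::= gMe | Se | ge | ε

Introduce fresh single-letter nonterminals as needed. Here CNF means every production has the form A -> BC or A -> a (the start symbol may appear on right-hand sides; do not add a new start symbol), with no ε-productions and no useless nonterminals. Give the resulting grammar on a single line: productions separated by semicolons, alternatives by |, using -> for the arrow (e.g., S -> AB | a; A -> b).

S -> g | AB | AD | MB; A -> e; B -> g; C -> MA; D -> AA; M -> BA | BC | SA

Nullable: {M}; after ε-elimination: S -> g | Mg | eg | eee; M -> Se | ge | gMe.
No unit productions to eliminate.
TERM: introduce A -> e, B -> g and substitute in every rule of length ≥2.
BIN: M -> BMA becomes M -> BC, C -> MA; S -> AAA becomes S -> AD, D -> AA.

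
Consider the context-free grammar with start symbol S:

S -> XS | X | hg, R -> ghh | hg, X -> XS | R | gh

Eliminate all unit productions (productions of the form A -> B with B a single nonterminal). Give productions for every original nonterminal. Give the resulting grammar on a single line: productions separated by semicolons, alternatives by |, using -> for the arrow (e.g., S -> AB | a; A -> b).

Unit productions: S->X, X->R.
Unit pairs (A ⇒* B via units): (S,R), (S,X), (X,R).
S: inherits non-unit rules of {R, S, X} → XS | gh | ghh | hg.
R: inherits non-unit rules of {R} → ghh | hg.
X: inherits non-unit rules of {R, X} → XS | gh | ghh | hg.

S -> XS | gh | hg | ghh; R -> hg | ghh; X -> XS | gh | hg | ghh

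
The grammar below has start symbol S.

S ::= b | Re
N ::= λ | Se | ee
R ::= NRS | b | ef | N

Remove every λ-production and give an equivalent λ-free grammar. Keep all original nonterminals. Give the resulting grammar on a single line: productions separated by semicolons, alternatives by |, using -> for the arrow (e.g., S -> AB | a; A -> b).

Nullable set: {N, R}.
S -> Re: R nullable, giving Re | e.
Drop N -> λ.
R -> N: N nullable, giving N.
R -> NRS: N, R nullable, giving NRS | NS | RS | S.
Unchanged (no nullable symbols): S -> b; N -> Se; N -> ee; R -> b; R -> ef.

S -> b | e | Re; N -> Se | ee; R -> N | S | b | NS | RS | ef | NRS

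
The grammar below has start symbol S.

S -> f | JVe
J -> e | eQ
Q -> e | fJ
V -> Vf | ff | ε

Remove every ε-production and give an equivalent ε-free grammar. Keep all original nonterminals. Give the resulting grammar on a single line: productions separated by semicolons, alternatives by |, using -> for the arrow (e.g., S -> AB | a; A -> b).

S -> f | Je | JVe; J -> e | eQ; Q -> e | fJ; V -> f | Vf | ff

Nullable set: {V}.
S -> JVe: V nullable, giving JVe | Je.
Drop V -> ε.
V -> Vf: V nullable, giving Vf | f.
Unchanged (no nullable symbols): S -> f; J -> e; J -> eQ; Q -> e; Q -> fJ; V -> ff.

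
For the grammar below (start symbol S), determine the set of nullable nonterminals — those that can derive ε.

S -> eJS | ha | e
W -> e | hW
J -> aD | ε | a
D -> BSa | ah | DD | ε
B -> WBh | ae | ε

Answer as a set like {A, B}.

{B, D, J}

Directly nullable (have an ε-rule): {B, D, J}.
Not nullable: S, W — each has a terminal in every rule's right-hand side or depends on a non-nullable symbol.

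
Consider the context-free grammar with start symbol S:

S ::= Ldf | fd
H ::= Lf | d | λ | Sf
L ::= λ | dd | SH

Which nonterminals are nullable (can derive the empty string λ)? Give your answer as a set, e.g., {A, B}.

Directly nullable (have an ε-rule): {H, L}.
Not nullable: S — each has a terminal in every rule's right-hand side or depends on a non-nullable symbol.

{H, L}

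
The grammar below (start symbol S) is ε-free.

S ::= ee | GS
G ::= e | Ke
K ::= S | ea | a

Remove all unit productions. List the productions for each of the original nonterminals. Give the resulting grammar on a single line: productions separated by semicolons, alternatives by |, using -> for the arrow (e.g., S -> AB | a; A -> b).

Unit productions: K->S.
Unit pairs (A ⇒* B via units): (K,S).
S: inherits non-unit rules of {S} → GS | ee.
G: inherits non-unit rules of {G} → Ke | e.
K: inherits non-unit rules of {K, S} → GS | a | ea | ee.

S -> GS | ee; G -> e | Ke; K -> a | GS | ea | ee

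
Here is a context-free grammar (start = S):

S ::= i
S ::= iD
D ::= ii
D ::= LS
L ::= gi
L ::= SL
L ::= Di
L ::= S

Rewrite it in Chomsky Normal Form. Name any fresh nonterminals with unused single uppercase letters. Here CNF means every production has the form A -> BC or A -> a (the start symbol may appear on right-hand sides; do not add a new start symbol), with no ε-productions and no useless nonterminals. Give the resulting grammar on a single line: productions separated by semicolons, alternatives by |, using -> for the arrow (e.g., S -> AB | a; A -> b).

S -> i | AD; A -> i; B -> g; D -> AA | LS; L -> i | AD | BA | DA | SL

No ε-productions.
After unit-elimination: S -> i | iD; D -> LS | ii; L -> i | Di | SL | gi | iD.
TERM: introduce B -> g, A -> i and substitute in every rule of length ≥2.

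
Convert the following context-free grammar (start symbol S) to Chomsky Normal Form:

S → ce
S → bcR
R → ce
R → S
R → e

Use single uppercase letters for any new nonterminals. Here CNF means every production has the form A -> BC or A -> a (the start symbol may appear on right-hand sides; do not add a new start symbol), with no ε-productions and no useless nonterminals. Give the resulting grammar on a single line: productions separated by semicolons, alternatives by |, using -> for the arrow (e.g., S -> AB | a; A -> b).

No ε-productions.
After unit-elimination: S -> ce | bcR; R -> e | ce | bcR.
TERM: introduce A -> b, B -> c, C -> e and substitute in every rule of length ≥2.
BIN: R -> ABR becomes R -> AD, D -> BR; S -> ABR becomes S -> AE, E -> BR.

S -> AE | BC; A -> b; B -> c; C -> e; D -> BR; E -> BR; R -> e | AD | BC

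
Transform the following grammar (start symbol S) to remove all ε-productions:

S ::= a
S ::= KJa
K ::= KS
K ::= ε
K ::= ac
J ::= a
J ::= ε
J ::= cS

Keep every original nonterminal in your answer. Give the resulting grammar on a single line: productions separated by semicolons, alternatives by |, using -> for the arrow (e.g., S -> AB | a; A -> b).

S -> a | Ja | Ka | KJa; J -> a | cS; K -> S | KS | ac

Nullable set: {J, K}.
S -> KJa: K, J nullable, giving Ja | KJa | Ka | a.
Drop J -> ε.
Drop K -> ε.
K -> KS: K nullable, giving KS | S.
Unchanged (no nullable symbols): S -> a; J -> a; J -> cS; K -> ac.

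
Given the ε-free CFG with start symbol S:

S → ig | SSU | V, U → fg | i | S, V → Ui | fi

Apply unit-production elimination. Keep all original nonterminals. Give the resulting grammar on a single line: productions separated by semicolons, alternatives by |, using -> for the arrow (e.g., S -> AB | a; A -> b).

Unit productions: S->V, U->S.
Unit pairs (A ⇒* B via units): (S,V), (U,S), (U,V).
S: inherits non-unit rules of {S, V} → SSU | Ui | fi | ig.
U: inherits non-unit rules of {S, U, V} → SSU | Ui | fg | fi | i | ig.
V: inherits non-unit rules of {V} → Ui | fi.

S -> Ui | fi | ig | SSU; U -> i | Ui | fg | fi | ig | SSU; V -> Ui | fi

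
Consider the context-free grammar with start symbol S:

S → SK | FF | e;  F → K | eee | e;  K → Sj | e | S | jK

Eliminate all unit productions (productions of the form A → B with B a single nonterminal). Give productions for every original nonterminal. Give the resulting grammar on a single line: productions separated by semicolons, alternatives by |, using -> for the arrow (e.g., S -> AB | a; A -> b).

Unit productions: F->K, K->S.
Unit pairs (A ⇒* B via units): (F,K), (F,S), (K,S).
S: inherits non-unit rules of {S} → FF | SK | e.
F: inherits non-unit rules of {F, K, S} → FF | SK | Sj | e | eee | jK.
K: inherits non-unit rules of {K, S} → FF | SK | Sj | e | jK.

S -> e | FF | SK; F -> e | FF | SK | Sj | jK | eee; K -> e | FF | SK | Sj | jK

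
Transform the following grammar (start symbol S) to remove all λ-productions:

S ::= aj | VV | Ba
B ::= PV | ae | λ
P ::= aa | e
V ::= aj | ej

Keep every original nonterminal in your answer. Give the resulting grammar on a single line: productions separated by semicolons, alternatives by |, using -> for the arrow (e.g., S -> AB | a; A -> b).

Nullable set: {B}.
S -> Ba: B nullable, giving Ba | a.
Drop B -> λ.
Unchanged (no nullable symbols): S -> VV; S -> aj; B -> PV; B -> ae; P -> aa; P -> e; V -> aj; V -> ej.

S -> a | Ba | VV | aj; B -> PV | ae; P -> e | aa; V -> aj | ej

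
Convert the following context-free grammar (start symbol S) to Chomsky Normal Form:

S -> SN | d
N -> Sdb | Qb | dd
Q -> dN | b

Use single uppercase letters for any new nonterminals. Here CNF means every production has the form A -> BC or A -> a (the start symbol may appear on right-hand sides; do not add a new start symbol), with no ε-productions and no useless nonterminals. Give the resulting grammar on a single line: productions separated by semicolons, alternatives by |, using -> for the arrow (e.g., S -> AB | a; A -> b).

S -> d | SN; A -> b; B -> d; C -> BA; N -> BB | QA | SC; Q -> b | BN

No ε-productions.
No unit productions to eliminate.
TERM: introduce A -> b, B -> d and substitute in every rule of length ≥2.
BIN: N -> SBA becomes N -> SC, C -> BA.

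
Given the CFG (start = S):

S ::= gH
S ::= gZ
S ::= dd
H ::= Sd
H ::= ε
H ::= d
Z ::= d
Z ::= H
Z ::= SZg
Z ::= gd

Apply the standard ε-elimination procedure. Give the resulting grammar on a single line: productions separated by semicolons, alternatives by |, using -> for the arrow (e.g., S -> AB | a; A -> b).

Nullable set: {H, Z}.
S -> gH: H nullable, giving g | gH.
S -> gZ: Z nullable, giving g | gZ.
Drop H -> ε.
Z -> H: H nullable, giving H.
Z -> SZg: Z nullable, giving SZg | Sg.
Unchanged (no nullable symbols): S -> dd; H -> Sd; H -> d; Z -> d; Z -> gd.

S -> g | dd | gH | gZ; H -> d | Sd; Z -> H | d | Sg | gd | SZg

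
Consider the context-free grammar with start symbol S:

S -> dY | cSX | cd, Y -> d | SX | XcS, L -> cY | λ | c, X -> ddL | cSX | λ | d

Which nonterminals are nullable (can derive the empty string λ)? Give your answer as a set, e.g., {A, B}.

Directly nullable (have an ε-rule): {L, X}.
Not nullable: S, Y — each has a terminal in every rule's right-hand side or depends on a non-nullable symbol.

{L, X}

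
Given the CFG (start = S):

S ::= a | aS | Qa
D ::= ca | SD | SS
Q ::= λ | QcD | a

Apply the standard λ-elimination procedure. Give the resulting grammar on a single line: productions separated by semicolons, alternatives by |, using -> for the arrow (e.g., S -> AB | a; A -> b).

S -> a | Qa | aS; D -> SD | SS | ca; Q -> a | cD | QcD

Nullable set: {Q}.
S -> Qa: Q nullable, giving Qa | a.
Drop Q -> λ.
Q -> QcD: Q nullable, giving QcD | cD.
Unchanged (no nullable symbols): S -> a; S -> aS; D -> SD; D -> SS; D -> ca; Q -> a.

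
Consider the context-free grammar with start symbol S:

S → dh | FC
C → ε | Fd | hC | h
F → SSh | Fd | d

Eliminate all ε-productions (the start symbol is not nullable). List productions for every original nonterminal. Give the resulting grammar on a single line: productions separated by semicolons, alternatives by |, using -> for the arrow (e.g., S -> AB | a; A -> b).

Nullable set: {C}.
S -> FC: C nullable, giving F | FC.
Drop C -> ε.
C -> hC: C nullable, giving h | hC.
Unchanged (no nullable symbols): S -> dh; C -> Fd; C -> h; F -> Fd; F -> SSh; F -> d.

S -> F | FC | dh; C -> h | Fd | hC; F -> d | Fd | SSh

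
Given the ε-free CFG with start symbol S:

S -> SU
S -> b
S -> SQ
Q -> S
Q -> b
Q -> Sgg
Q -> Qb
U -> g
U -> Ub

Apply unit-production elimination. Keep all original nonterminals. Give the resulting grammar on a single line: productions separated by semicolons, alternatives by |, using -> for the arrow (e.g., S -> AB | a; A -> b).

Unit productions: Q->S.
Unit pairs (A ⇒* B via units): (Q,S).
S: inherits non-unit rules of {S} → SQ | SU | b.
Q: inherits non-unit rules of {Q, S} → Qb | SQ | SU | Sgg | b.
U: inherits non-unit rules of {U} → Ub | g.

S -> b | SQ | SU; Q -> b | Qb | SQ | SU | Sgg; U -> g | Ub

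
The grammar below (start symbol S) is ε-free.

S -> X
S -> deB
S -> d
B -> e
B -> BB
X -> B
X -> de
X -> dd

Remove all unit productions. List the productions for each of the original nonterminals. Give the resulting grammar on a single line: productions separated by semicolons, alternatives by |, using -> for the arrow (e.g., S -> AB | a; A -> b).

S -> d | e | BB | dd | de | deB; B -> e | BB; X -> e | BB | dd | de

Unit productions: S->X, X->B.
Unit pairs (A ⇒* B via units): (S,B), (S,X), (X,B).
S: inherits non-unit rules of {B, S, X} → BB | d | dd | de | deB | e.
B: inherits non-unit rules of {B} → BB | e.
X: inherits non-unit rules of {B, X} → BB | dd | de | e.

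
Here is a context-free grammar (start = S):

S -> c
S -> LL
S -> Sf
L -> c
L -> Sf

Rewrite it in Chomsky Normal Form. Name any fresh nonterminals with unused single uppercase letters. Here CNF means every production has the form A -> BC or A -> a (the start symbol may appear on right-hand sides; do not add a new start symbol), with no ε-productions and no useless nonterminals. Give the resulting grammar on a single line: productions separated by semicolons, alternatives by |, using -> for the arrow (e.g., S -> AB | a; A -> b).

S -> c | LL | SA; A -> f; L -> c | SA

No ε-productions.
No unit productions to eliminate.
TERM: introduce A -> f and substitute in every rule of length ≥2.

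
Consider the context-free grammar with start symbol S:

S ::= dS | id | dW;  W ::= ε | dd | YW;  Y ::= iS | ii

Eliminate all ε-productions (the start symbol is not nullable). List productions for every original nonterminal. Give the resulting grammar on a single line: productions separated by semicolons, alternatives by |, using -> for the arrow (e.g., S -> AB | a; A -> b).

Nullable set: {W}.
S -> dW: W nullable, giving d | dW.
Drop W -> ε.
W -> YW: W nullable, giving Y | YW.
Unchanged (no nullable symbols): S -> dS; S -> id; W -> dd; Y -> iS; Y -> ii.

S -> d | dS | dW | id; W -> Y | YW | dd; Y -> iS | ii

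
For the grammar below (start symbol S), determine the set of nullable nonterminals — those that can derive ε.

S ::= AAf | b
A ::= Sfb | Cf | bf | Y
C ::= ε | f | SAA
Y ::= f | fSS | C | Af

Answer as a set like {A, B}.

Directly nullable (have an ε-rule): {C}.
Y is nullable via Y -> C (every symbol on the right is already known nullable).
A is nullable via A -> Y (every symbol on the right is already known nullable).
Not nullable: S — each has a terminal in every rule's right-hand side or depends on a non-nullable symbol.

{A, C, Y}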